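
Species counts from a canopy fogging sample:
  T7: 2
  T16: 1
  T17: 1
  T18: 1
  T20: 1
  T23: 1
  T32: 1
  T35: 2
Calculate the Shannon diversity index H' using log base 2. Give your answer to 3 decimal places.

Total N = 2+1+1+1+1+1+1+2 = 10, so the proportions are 0.2, 0.1, 0.1, 0.1, 0.1, 0.1, 0.1, 0.2 (working shown to 5 dp, full precision carried).
Each pᵢ log₂ pᵢ term: 0.2×(-2.32193)=-0.46439, 0.1×(-3.32193)=-0.33219, 0.1×(-3.32193)=-0.33219, 0.1×(-3.32193)=-0.33219, 0.1×(-3.32193)=-0.33219, 0.1×(-3.32193)=-0.33219, 0.1×(-3.32193)=-0.33219, 0.2×(-2.32193)=-0.46439.
Sum = -2.92193, so H' = 2.922.

2.922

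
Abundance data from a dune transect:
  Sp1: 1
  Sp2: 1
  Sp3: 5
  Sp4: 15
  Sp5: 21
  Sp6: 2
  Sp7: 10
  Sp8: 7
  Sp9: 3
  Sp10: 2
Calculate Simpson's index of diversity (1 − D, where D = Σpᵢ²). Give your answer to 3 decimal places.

0.809

Total N = 1+1+5+15+21+2+10+7+3+2 = 67, so the proportions are 0.01493, 0.01493, 0.07463, 0.22388, 0.31343, 0.02985, 0.14925, 0.10448, 0.04478, 0.02985 (working shown to 5 dp, full precision carried).
D = 0.01493² + 0.01493² + 0.07463² + 0.22388² + 0.31343² + 0.02985² + 0.14925² + 0.10448² + 0.04478² + 0.02985² = 0.00022 + 0.00022 + 0.00557 + 0.05012 + 0.09824 + 0.00089 + 0.02228 + 0.01092 + 0.00200 + 0.00089 = 0.19136.
So 1 − D = 0.80864, i.e. 0.809 to 3 decimal places.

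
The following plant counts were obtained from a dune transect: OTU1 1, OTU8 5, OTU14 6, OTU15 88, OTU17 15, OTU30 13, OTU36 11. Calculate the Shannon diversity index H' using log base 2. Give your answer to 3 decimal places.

1.793

Total N = 1+5+6+88+15+13+11 = 139, so the proportions are 0.00719, 0.03597, 0.04317, 0.63309, 0.10791, 0.09353, 0.07914 (working shown to 5 dp, full precision carried).
Each pᵢ log₂ pᵢ term: 0.00719×(-7.11894)=-0.05122, 0.03597×(-4.79701)=-0.17255, 0.04317×(-4.53398)=-0.19571, 0.63309×(-0.65951)=-0.41753, 0.10791×(-3.21205)=-0.34662, 0.09353×(-3.41850)=-0.31972, 0.07914×(-3.65951)=-0.28960.
Sum = -1.79295, so H' = 1.793.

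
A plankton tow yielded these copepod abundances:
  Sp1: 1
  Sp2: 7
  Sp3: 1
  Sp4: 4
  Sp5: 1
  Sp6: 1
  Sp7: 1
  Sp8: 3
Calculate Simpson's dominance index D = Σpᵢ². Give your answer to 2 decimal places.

0.22

Total N = 1+7+1+4+1+1+1+3 = 19, so the proportions are 0.0526, 0.3684, 0.0526, 0.2105, 0.0526, 0.0526, 0.0526, 0.1579 (working shown to 4 dp, full precision carried).
D = 0.0526² + 0.3684² + 0.0526² + 0.2105² + 0.0526² + 0.0526² + 0.0526² + 0.1579² = 0.0028 + 0.1357 + 0.0028 + 0.0443 + 0.0028 + 0.0028 + 0.0028 + 0.0249 = 0.2188.
To 2 decimal places, D = 0.22.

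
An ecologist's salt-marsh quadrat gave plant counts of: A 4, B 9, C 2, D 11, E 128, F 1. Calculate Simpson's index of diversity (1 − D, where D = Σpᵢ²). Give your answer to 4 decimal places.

0.3088

Total N = 4+9+2+11+128+1 = 155, so the proportions are 0.025806, 0.058065, 0.012903, 0.070968, 0.825806, 0.006452 (working shown to 6 dp, full precision carried).
D = 0.025806² + 0.058065² + 0.012903² + 0.070968² + 0.825806² + 0.006452² = 0.000666 + 0.003371 + 0.000166 + 0.005036 + 0.681956 + 0.000042 = 0.691238.
So 1 − D = 0.308762, i.e. 0.3088 to 4 decimal places.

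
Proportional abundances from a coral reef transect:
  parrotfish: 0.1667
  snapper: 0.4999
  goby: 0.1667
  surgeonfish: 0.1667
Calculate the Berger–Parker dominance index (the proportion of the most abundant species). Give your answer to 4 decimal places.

0.4999

The largest proportion is 0.4999, i.e. d = 0.4999 to 4 decimal places.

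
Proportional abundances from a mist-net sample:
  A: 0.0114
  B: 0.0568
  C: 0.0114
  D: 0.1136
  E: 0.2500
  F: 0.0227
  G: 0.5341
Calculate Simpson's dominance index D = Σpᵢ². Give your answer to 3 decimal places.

0.365

D = 0.0114² + 0.0568² + 0.0114² + 0.1136² + 0.25² + 0.0227² + 0.5341² = 0.00013 + 0.00323 + 0.00013 + 0.01290 + 0.06250 + 0.00052 + 0.28526 = 0.36467 (working shown to 5 dp, full precision carried).
To 3 decimal places, D = 0.365.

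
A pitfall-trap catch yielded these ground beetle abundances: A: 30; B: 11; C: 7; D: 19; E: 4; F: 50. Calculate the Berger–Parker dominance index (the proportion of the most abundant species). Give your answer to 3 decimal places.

Total N = 30+11+7+19+4+50 = 121, so the proportions are 0.24793, 0.09091, 0.05785, 0.15702, 0.03306, 0.41322 (working shown to 5 dp, full precision carried).
The largest proportion is 0.41322, i.e. d = 0.413 to 3 decimal places.

0.413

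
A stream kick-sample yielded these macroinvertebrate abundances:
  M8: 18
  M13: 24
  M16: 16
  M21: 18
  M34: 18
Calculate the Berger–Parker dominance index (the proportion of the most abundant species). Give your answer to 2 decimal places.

Total N = 18+24+16+18+18 = 94, so the proportions are 0.1915, 0.2553, 0.1702, 0.1915, 0.1915 (working shown to 4 dp, full precision carried).
The largest proportion is 0.2553, i.e. d = 0.26 to 2 decimal places.

0.26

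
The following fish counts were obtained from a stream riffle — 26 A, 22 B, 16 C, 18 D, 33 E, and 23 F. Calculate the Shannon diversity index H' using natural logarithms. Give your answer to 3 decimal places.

Total N = 26+22+16+18+33+23 = 138, so the proportions are 0.18841, 0.15942, 0.11594, 0.13043, 0.23913, 0.16667 (working shown to 5 dp, full precision carried).
Each pᵢ ln pᵢ term: 0.18841×(-1.66916)=-0.31448, 0.15942×(-1.83621)=-0.29273, 0.11594×(-2.15466)=-0.24982, 0.13043×(-2.03688)=-0.26568, 0.23913×(-1.43075)=-0.34213, 0.16667×(-1.79176)=-0.29863.
Sum = -1.76347, so H' = 1.763.

1.763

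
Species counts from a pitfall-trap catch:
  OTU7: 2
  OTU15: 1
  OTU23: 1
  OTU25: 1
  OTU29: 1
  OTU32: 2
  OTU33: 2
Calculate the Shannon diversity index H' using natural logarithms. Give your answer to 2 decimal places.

1.89

Total N = 2+1+1+1+1+2+2 = 10, so the proportions are 0.2, 0.1, 0.1, 0.1, 0.1, 0.2, 0.2 (working shown to 4 dp, full precision carried).
Each pᵢ ln pᵢ term: 0.2×(-1.6094)=-0.3219, 0.1×(-2.3026)=-0.2303, 0.1×(-2.3026)=-0.2303, 0.1×(-2.3026)=-0.2303, 0.1×(-2.3026)=-0.2303, 0.2×(-1.6094)=-0.3219, 0.2×(-1.6094)=-0.3219.
Sum = -1.8867, so H' = 1.89.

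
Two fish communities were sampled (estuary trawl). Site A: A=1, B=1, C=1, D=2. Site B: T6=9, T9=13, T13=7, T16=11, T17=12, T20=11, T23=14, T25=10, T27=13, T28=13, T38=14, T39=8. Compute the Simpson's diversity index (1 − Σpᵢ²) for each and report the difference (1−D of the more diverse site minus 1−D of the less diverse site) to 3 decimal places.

0.193

Site A: N=5, proportions 0.2, 0.2, 0.2, 0.4, giving 1−D = 0.72000 (working shown to 5 dp, full precision carried).
Site B: N=135, proportions 0.06667, 0.0963, 0.05185, 0.08148, 0.08889, 0.08148, 0.1037, 0.07407, 0.0963, 0.0963, 0.1037, 0.05926, giving 1−D = 0.91336.
Difference = |0.72000 − 0.91336| = 0.19336, i.e. 0.193 to 3 decimal places.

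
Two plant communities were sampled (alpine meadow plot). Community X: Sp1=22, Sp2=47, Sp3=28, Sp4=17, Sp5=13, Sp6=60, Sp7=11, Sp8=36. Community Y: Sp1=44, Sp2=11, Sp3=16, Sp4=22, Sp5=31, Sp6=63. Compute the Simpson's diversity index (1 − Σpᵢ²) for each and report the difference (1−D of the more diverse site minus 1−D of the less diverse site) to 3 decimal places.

Community X: N=234, proportions 0.09402, 0.20085, 0.11966, 0.07265, 0.05556, 0.25641, 0.04701, 0.15385, giving 1−D = 0.83651 (working shown to 5 dp, full precision carried).
Community Y: N=187, proportions 0.23529, 0.05882, 0.08556, 0.11765, 0.16578, 0.3369, giving 1−D = 0.77903.
Difference = |0.83651 − 0.77903| = 0.05748, i.e. 0.057 to 3 decimal places.

0.057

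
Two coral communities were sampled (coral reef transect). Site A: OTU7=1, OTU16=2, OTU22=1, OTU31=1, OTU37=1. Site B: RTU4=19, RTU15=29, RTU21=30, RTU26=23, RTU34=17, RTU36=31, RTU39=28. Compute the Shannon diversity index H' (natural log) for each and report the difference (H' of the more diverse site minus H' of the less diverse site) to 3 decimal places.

0.363

Site A: N=6, proportions 0.16667, 0.33333, 0.16667, 0.16667, 0.16667, giving H' = 1.56071 (working shown to 5 dp, full precision carried).
Site B: N=177, proportions 0.10734, 0.16384, 0.16949, 0.12994, 0.09605, 0.17514, 0.15819, giving H' = 1.92379.
Difference = |1.56071 − 1.92379| = 0.36308, i.e. 0.363 to 3 decimal places.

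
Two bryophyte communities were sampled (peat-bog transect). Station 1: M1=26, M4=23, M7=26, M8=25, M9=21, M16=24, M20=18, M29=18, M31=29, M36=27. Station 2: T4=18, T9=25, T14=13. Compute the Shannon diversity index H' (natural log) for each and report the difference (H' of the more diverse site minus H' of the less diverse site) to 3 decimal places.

Station 1: N=237, proportions 0.1097, 0.09705, 0.1097, 0.10549, 0.08861, 0.10127, 0.07595, 0.07595, 0.12236, 0.11392, giving H' = 2.29122 (working shown to 5 dp, full precision carried).
Station 2: N=56, proportions 0.32143, 0.44643, 0.23214, giving H' = 1.06387.
Difference = |2.29122 − 1.06387| = 1.22735, i.e. 1.227 to 3 decimal places.

1.227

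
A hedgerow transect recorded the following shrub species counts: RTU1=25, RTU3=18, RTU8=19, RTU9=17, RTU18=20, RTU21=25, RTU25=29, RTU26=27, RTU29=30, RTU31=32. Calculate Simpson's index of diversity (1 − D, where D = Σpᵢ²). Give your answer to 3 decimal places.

Total N = 25+18+19+17+20+25+29+27+30+32 = 242, so the proportions are 0.10331, 0.07438, 0.07851, 0.07025, 0.08264, 0.10331, 0.11983, 0.11157, 0.12397, 0.13223 (working shown to 5 dp, full precision carried).
D = 0.10331² + 0.07438² + 0.07851² + 0.07025² + 0.08264² + 0.10331² + 0.11983² + 0.11157² + 0.12397² + 0.13223² = 0.01067 + 0.00553 + 0.00616 + 0.00493 + 0.00683 + 0.01067 + 0.01436 + 0.01245 + 0.01537 + 0.01749 = 0.10447.
So 1 − D = 0.89553, i.e. 0.896 to 3 decimal places.

0.896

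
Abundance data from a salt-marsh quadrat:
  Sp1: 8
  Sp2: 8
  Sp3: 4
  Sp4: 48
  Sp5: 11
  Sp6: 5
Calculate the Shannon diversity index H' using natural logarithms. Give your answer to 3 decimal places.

Total N = 8+8+4+48+11+5 = 84, so the proportions are 0.09524, 0.09524, 0.04762, 0.57143, 0.13095, 0.05952 (working shown to 5 dp, full precision carried).
Each pᵢ ln pᵢ term: 0.09524×(-2.35138)=-0.22394, 0.09524×(-2.35138)=-0.22394, 0.04762×(-3.04452)=-0.14498, 0.57143×(-0.55962)=-0.31978, 0.13095×(-2.03292)=-0.26622, 0.05952×(-2.82138)=-0.16794.
Sum = -1.34679, so H' = 1.347.

1.347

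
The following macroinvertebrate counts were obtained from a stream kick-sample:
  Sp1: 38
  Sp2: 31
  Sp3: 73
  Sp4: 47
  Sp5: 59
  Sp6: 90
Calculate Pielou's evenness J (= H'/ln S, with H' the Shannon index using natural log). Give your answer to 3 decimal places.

Total N = 38+31+73+47+59+90 = 338, so the proportions are 0.11243, 0.09172, 0.21598, 0.13905, 0.17456, 0.26627 (working shown to 5 dp, full precision carried).
H' = −Σ pᵢ ln pᵢ = −((-0.24570) + (-0.21911) + (-0.33100) + (-0.27434) + (-0.30469) + (-0.35234)) = 1.72719.
With S = 6 species, ln S = 1.79176, so J = 1.72719/1.79176 = 0.96396, i.e. 0.964 to 3 decimal places.

0.964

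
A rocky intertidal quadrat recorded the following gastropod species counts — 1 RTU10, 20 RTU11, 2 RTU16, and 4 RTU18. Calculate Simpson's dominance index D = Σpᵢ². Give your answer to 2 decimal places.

0.58

Total N = 1+20+2+4 = 27, so the proportions are 0.037, 0.7407, 0.0741, 0.1481 (working shown to 4 dp, full precision carried).
D = 0.037² + 0.7407² + 0.0741² + 0.1481² = 0.0014 + 0.5487 + 0.0055 + 0.0219 = 0.5775.
To 2 decimal places, D = 0.58.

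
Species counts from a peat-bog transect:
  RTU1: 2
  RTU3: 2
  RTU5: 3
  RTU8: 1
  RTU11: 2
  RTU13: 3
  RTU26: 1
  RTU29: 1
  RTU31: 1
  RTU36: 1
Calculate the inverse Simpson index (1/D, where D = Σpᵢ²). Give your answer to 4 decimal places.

Total N = 2+2+3+1+2+3+1+1+1+1 = 17, so the proportions are 0.11764706, 0.11764706, 0.17647059, 0.05882353, 0.11764706, 0.17647059, 0.05882353, 0.05882353, 0.05882353, 0.05882353 (working shown to 8 dp, full precision carried).
D = 0.11764706² + 0.11764706² + 0.17647059² + 0.05882353² + 0.11764706² + 0.17647059² + 0.05882353² + 0.05882353² + 0.05882353² + 0.05882353² = 0.01384083 + 0.01384083 + 0.03114187 + 0.00346021 + 0.01384083 + 0.03114187 + 0.00346021 + 0.00346021 + 0.00346021 + 0.00346021 = 0.12110727.
So 1/D = 8.257143, i.e. 8.2571 to 4 decimal places.

8.2571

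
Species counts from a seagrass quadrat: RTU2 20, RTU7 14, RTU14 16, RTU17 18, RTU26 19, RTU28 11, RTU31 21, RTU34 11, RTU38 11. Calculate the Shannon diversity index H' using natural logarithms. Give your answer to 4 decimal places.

2.1668

Total N = 20+14+16+18+19+11+21+11+11 = 141, so the proportions are 0.141844, 0.099291, 0.113475, 0.12766, 0.134752, 0.078014, 0.148936, 0.078014, 0.078014 (working shown to 6 dp, full precision carried).
Each pᵢ ln pᵢ term: 0.141844×(-1.953028)=-0.277025, 0.099291×(-2.309703)=-0.229332, 0.113475×(-2.176171)=-0.246941, 0.12766×(-2.058388)=-0.262773, 0.134752×(-2.004321)=-0.270086, 0.078014×(-2.550865)=-0.199004, 0.148936×(-1.904237)=-0.283610, 0.078014×(-2.550865)=-0.199004, 0.078014×(-2.550865)=-0.199004.
Sum = -2.166778, so H' = 2.1668.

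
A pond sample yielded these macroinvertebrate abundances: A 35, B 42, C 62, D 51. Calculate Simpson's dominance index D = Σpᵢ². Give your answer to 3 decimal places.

Total N = 35+42+62+51 = 190, so the proportions are 0.18421, 0.22105, 0.32632, 0.26842 (working shown to 5 dp, full precision carried).
D = 0.18421² + 0.22105² + 0.32632² + 0.26842² = 0.03393 + 0.04886 + 0.10648 + 0.07205 = 0.26133.
To 3 decimal places, D = 0.261.

0.261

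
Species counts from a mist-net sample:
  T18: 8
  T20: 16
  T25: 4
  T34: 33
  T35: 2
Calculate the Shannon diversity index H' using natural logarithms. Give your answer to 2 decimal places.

Total N = 8+16+4+33+2 = 63, so the proportions are 0.127, 0.254, 0.0635, 0.5238, 0.0317 (working shown to 4 dp, full precision carried).
Each pᵢ ln pᵢ term: 0.127×(-2.0637)=-0.2621, 0.254×(-1.3705)=-0.3481, 0.0635×(-2.7568)=-0.1750, 0.5238×(-0.6466)=-0.3387, 0.0317×(-3.4500)=-0.1095.
Sum = -1.2334, so H' = 1.23.

1.23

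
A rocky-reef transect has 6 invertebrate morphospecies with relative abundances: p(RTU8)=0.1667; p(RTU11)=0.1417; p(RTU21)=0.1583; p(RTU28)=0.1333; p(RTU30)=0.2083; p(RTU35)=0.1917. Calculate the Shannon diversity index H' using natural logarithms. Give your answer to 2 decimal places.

Each pᵢ ln pᵢ term (working shown to 4 dp, full precision carried): 0.1667×(-1.7916)=-0.2987, 0.1417×(-1.9540)=-0.2769, 0.1583×(-1.8433)=-0.2918, 0.1333×(-2.0152)=-0.2686, 0.2083×(-1.5688)=-0.3268, 0.1917×(-1.6518)=-0.3167.
Sum = -1.7794, so H' = 1.78.

1.78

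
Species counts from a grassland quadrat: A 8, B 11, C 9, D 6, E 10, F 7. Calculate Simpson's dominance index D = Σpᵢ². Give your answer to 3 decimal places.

Total N = 8+11+9+6+10+7 = 51, so the proportions are 0.15686, 0.21569, 0.17647, 0.11765, 0.19608, 0.13725 (working shown to 5 dp, full precision carried).
D = 0.15686² + 0.21569² + 0.17647² + 0.11765² + 0.19608² + 0.13725² = 0.02461 + 0.04652 + 0.03114 + 0.01384 + 0.03845 + 0.01884 = 0.17339.
To 3 decimal places, D = 0.173.

0.173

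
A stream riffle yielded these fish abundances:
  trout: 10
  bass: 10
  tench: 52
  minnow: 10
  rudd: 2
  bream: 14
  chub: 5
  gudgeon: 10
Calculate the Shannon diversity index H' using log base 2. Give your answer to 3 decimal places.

Total N = 10+10+52+10+2+14+5+10 = 113, so the proportions are 0.0885, 0.0885, 0.46018, 0.0885, 0.0177, 0.12389, 0.04425, 0.0885 (working shown to 5 dp, full precision carried).
Each pᵢ log₂ pᵢ term: 0.0885×(-3.49825)=-0.30958, 0.0885×(-3.49825)=-0.30958, 0.46018×(-1.11974)=-0.51528, 0.0885×(-3.49825)=-0.30958, 0.0177×(-5.82018)=-0.10301, 0.12389×(-3.01282)=-0.37327, 0.04425×(-4.49825)=-0.19904, 0.0885×(-3.49825)=-0.30958.
Sum = -2.42892, so H' = 2.429.

2.429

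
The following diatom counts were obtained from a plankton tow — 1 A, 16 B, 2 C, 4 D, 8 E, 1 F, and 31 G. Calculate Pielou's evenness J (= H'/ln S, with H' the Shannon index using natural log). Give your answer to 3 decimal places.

0.707

Total N = 1+16+2+4+8+1+31 = 63, so the proportions are 0.01587, 0.25397, 0.03175, 0.06349, 0.12698, 0.01587, 0.49206 (working shown to 5 dp, full precision carried).
H' = −Σ pᵢ ln pᵢ = −((-0.06576) + (-0.34808) + (-0.10952) + (-0.17504) + (-0.26206) + (-0.06576) + (-0.34895)) = 1.37517.
With S = 7 species, ln S = 1.94591, so J = 1.37517/1.94591 = 0.70670, i.e. 0.707 to 3 decimal places.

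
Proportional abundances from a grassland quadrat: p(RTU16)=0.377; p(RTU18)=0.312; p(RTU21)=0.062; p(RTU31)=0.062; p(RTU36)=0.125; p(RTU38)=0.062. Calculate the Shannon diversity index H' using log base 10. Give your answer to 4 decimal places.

Each pᵢ log₁₀ pᵢ term (working shown to 6 dp, full precision carried): 0.377×(-0.423659)=-0.159719, 0.312×(-0.505845)=-0.157824, 0.062×(-1.207608)=-0.074872, 0.062×(-1.207608)=-0.074872, 0.125×(-0.903090)=-0.112886, 0.062×(-1.207608)=-0.074872.
Sum = -0.655044, so H' = 0.6550.

0.6550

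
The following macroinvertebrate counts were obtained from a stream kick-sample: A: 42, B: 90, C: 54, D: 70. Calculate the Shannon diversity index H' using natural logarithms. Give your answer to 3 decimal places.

1.347

Total N = 42+90+54+70 = 256, so the proportions are 0.16406, 0.35156, 0.21094, 0.27344 (working shown to 5 dp, full precision carried).
Each pᵢ ln pᵢ term: 0.16406×(-1.80751)=-0.29654, 0.35156×(-1.04537)=-0.36751, 0.21094×(-1.55619)=-0.32826, 0.27344×(-1.29668)=-0.35456.
Sum = -1.34688, so H' = 1.347.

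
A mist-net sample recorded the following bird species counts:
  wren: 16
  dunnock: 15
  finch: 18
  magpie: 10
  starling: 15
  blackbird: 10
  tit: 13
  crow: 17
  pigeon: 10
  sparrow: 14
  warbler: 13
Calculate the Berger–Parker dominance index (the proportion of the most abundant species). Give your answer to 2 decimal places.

Total N = 16+15+18+10+15+10+13+17+10+14+13 = 151, so the proportions are 0.106, 0.0993, 0.1192, 0.0662, 0.0993, 0.0662, 0.0861, 0.1126, 0.0662, 0.0927, 0.0861 (working shown to 4 dp, full precision carried).
The largest proportion is 0.1192, i.e. d = 0.12 to 2 decimal places.

0.12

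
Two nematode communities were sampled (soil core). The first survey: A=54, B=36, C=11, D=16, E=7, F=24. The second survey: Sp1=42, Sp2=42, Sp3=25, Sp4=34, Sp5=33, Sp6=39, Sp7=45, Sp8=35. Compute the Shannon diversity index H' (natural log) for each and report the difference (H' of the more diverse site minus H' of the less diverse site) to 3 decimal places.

The first survey: N=148, proportions 0.36486, 0.24324, 0.07432, 0.10811, 0.0473, 0.16216, giving H' = 1.58475 (working shown to 5 dp, full precision carried).
The second survey: N=295, proportions 0.14237, 0.14237, 0.08475, 0.11525, 0.11186, 0.1322, 0.15254, 0.11864, giving H' = 2.06551.
Difference = |1.58475 − 2.06551| = 0.48076, i.e. 0.481 to 3 decimal places.

0.481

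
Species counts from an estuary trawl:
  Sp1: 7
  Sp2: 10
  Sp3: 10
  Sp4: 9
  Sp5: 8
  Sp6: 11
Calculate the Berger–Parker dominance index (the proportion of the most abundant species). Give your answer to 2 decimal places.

0.20

Total N = 7+10+10+9+8+11 = 55, so the proportions are 0.1273, 0.1818, 0.1818, 0.1636, 0.1455, 0.2 (working shown to 4 dp, full precision carried).
The largest proportion is 0.2, i.e. d = 0.20 to 2 decimal places.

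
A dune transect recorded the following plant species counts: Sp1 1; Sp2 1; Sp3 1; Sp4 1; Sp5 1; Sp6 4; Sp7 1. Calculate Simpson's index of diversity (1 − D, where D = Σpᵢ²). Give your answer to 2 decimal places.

0.78

Total N = 1+1+1+1+1+4+1 = 10, so the proportions are 0.1, 0.1, 0.1, 0.1, 0.1, 0.4, 0.1 (working shown to 4 dp, full precision carried).
D = 0.1² + 0.1² + 0.1² + 0.1² + 0.1² + 0.4² + 0.1² = 0.0100 + 0.0100 + 0.0100 + 0.0100 + 0.0100 + 0.1600 + 0.0100 = 0.2200.
So 1 − D = 0.7800, i.e. 0.78 to 2 decimal places.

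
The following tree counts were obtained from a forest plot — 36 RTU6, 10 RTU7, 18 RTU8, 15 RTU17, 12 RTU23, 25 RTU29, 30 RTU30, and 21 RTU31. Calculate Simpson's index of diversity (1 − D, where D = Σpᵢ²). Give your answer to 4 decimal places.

Total N = 36+10+18+15+12+25+30+21 = 167, so the proportions are 0.215569, 0.05988, 0.107784, 0.08982, 0.071856, 0.149701, 0.179641, 0.125749 (working shown to 6 dp, full precision carried).
D = 0.215569² + 0.05988² + 0.107784² + 0.08982² + 0.071856² + 0.149701² + 0.179641² + 0.125749² = 0.046470 + 0.003586 + 0.011617 + 0.008068 + 0.005163 + 0.022410 + 0.032271 + 0.015813 = 0.145398.
So 1 − D = 0.854602, i.e. 0.8546 to 4 decimal places.

0.8546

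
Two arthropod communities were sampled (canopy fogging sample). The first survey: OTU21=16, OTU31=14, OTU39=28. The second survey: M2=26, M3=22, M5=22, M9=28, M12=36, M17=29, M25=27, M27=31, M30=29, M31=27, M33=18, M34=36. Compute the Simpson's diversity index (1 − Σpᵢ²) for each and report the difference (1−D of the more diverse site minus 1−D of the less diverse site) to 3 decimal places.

The first survey: N=58, proportions 0.27586, 0.24138, 0.48276, giving 1−D = 0.63258 (working shown to 5 dp, full precision carried).
The second survey: N=331, proportions 0.07855, 0.06647, 0.06647, 0.08459, 0.10876, 0.08761, 0.08157, 0.09366, 0.08761, 0.08157, 0.05438, 0.10876, giving 1−D = 0.91379.
Difference = |0.63258 − 0.91379| = 0.28121, i.e. 0.281 to 3 decimal places.

0.281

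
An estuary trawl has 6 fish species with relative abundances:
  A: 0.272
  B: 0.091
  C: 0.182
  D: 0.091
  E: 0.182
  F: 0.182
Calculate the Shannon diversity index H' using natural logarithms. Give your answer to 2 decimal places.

Each pᵢ ln pᵢ term (working shown to 4 dp, full precision carried): 0.272×(-1.3020)=-0.3541, 0.091×(-2.3969)=-0.2181, 0.182×(-1.7037)=-0.3101, 0.091×(-2.3969)=-0.2181, 0.182×(-1.7037)=-0.3101, 0.182×(-1.7037)=-0.3101.
Sum = -1.7206, so H' = 1.72.

1.72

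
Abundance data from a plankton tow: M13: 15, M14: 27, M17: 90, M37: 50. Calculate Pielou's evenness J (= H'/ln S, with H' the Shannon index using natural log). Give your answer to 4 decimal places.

Total N = 15+27+90+50 = 182, so the proportions are 0.082418, 0.148352, 0.494505, 0.274725 (working shown to 6 dp, full precision carried).
H' = −Σ pᵢ ln pᵢ = −((-0.205711) + (-0.283080) + (-0.348229) + (-0.354941)) = 1.191961.
With S = 4 species, ln S = 1.386294, so J = 1.191961/1.386294 = 0.859818, i.e. 0.8598 to 4 decimal places.

0.8598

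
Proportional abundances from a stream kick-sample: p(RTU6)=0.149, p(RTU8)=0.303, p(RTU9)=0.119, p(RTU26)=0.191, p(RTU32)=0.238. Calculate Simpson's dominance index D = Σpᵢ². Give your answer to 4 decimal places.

D = 0.149² + 0.303² + 0.119² + 0.191² + 0.238² = 0.022201 + 0.091809 + 0.014161 + 0.036481 + 0.056644 = 0.221296 (working shown to 6 dp, full precision carried).
To 4 decimal places, D = 0.2213.

0.2213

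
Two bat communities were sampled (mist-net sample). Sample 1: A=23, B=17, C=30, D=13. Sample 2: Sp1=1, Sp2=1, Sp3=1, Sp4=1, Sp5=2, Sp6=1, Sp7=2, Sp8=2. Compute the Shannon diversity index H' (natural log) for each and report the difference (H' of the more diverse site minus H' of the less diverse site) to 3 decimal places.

0.681

Sample 1: N=83, proportions 0.27711, 0.20482, 0.36145, 0.15663, giving H' = 1.33858 (working shown to 5 dp, full precision carried).
Sample 2: N=11, proportions 0.09091, 0.09091, 0.09091, 0.09091, 0.18182, 0.09091, 0.18182, 0.18182, giving H' = 2.01981.
Difference = |1.33858 − 2.01981| = 0.68123, i.e. 0.681 to 3 decimal places.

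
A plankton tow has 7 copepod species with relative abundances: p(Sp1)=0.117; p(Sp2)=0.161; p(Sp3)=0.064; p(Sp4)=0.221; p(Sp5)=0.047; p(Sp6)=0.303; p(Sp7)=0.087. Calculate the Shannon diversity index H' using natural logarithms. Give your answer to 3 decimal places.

1.773

Each pᵢ ln pᵢ term (working shown to 5 dp, full precision carried): 0.117×(-2.14558)=-0.25103, 0.161×(-1.82635)=-0.29404, 0.064×(-2.74887)=-0.17593, 0.221×(-1.50959)=-0.33362, 0.047×(-3.05761)=-0.14371, 0.303×(-1.19402)=-0.36179, 0.087×(-2.44185)=-0.21244.
Sum = -1.77256, so H' = 1.773.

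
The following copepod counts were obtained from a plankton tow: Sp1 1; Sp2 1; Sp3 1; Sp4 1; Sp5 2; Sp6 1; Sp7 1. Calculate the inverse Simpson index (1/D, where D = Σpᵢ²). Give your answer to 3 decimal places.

6.400

Total N = 1+1+1+1+2+1+1 = 8, so the proportions are 0.125, 0.125, 0.125, 0.125, 0.25, 0.125, 0.125 (working shown to 7 dp, full precision carried).
D = 0.125² + 0.125² + 0.125² + 0.125² + 0.25² + 0.125² + 0.125² = 0.0156250 + 0.0156250 + 0.0156250 + 0.0156250 + 0.0625000 + 0.0156250 + 0.0156250 = 0.1562500.
So 1/D = 6.40000, i.e. 6.400 to 3 decimal places.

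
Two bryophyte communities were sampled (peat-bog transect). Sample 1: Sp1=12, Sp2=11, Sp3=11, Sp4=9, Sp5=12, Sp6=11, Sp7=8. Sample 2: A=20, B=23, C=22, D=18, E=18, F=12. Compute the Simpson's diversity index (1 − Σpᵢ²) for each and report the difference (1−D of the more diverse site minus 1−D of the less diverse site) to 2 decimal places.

Sample 1: N=74, proportions 0.1622, 0.1486, 0.1486, 0.1216, 0.1622, 0.1486, 0.1081, giving 1−D = 0.8546 (working shown to 4 dp, full precision carried).
Sample 2: N=113, proportions 0.177, 0.2035, 0.1947, 0.1593, 0.1593, 0.1062, giving 1−D = 0.8273.
Difference = |0.8546 − 0.8273| = 0.0273, i.e. 0.03 to 2 decimal places.

0.03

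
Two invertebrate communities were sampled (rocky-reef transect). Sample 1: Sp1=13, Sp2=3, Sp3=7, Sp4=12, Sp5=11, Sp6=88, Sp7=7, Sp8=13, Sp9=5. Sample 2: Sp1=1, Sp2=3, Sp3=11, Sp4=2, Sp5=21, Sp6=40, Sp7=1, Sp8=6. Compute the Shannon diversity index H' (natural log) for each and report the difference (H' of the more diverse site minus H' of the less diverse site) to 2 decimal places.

Sample 1: N=159, proportions 0.081761, 0.018868, 0.044025, 0.075472, 0.069182, 0.553459, 0.044025, 0.081761, 0.031447, giving H' = 1.575346 (working shown to 6 dp, full precision carried).
Sample 2: N=85, proportions 0.011765, 0.035294, 0.129412, 0.023529, 0.247059, 0.470588, 0.011765, 0.070588, giving H' = 1.462655.
Difference = |1.575346 − 1.462655| = 0.112691, i.e. 0.11 to 2 decimal places.

0.11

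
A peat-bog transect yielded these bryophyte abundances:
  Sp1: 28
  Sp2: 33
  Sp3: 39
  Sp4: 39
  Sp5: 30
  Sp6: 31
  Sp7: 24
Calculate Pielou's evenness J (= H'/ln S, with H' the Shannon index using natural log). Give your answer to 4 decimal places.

Total N = 28+33+39+39+30+31+24 = 224, so the proportions are 0.125, 0.147321, 0.174107, 0.174107, 0.133929, 0.138393, 0.107143 (working shown to 6 dp, full precision carried).
H' = −Σ pᵢ ln pᵢ = −((-0.259930) + (-0.282141) + (-0.304354) + (-0.304354) + (-0.269257) + (-0.273694) + (-0.239313)) = 1.933043.
With S = 7 species, ln S = 1.945910, so J = 1.933043/1.945910 = 0.993388, i.e. 0.9934 to 4 decimal places.

0.9934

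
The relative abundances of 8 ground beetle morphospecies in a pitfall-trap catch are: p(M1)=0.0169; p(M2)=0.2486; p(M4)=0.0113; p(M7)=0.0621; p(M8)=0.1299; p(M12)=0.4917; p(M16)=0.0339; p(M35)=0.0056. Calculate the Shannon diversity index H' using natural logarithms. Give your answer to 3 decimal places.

Each pᵢ ln pᵢ term (working shown to 5 dp, full precision carried): 0.0169×(-4.08044)=-0.06896, 0.2486×(-1.39191)=-0.34603, 0.0113×(-4.48295)=-0.05066, 0.0621×(-2.77901)=-0.17258, 0.1299×(-2.04099)=-0.26512, 0.4917×(-0.70989)=-0.34905, 0.0339×(-3.38434)=-0.11473, 0.0056×(-5.18499)=-0.02904.
Sum = -1.39616, so H' = 1.396.

1.396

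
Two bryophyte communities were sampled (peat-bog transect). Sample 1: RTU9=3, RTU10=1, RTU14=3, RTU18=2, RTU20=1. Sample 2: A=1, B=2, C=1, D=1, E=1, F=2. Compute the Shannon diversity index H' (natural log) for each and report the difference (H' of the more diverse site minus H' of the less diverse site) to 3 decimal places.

Sample 1: N=10, proportions 0.3, 0.1, 0.3, 0.2, 0.1, giving H' = 1.50479 (working shown to 5 dp, full precision carried).
Sample 2: N=8, proportions 0.125, 0.25, 0.125, 0.125, 0.125, 0.25, giving H' = 1.73287.
Difference = |1.50479 − 1.73287| = 0.22808, i.e. 0.228 to 3 decimal places.

0.228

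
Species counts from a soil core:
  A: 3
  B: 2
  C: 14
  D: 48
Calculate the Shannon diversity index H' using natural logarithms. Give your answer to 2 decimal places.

0.81

Total N = 3+2+14+48 = 67, so the proportions are 0.0448, 0.0299, 0.209, 0.7164 (working shown to 4 dp, full precision carried).
Each pᵢ ln pᵢ term: 0.0448×(-3.1061)=-0.1391, 0.0299×(-3.5115)=-0.1048, 0.209×(-1.5656)=-0.3271, 0.7164×(-0.3335)=-0.2389.
Sum = -0.8100, so H' = 0.81.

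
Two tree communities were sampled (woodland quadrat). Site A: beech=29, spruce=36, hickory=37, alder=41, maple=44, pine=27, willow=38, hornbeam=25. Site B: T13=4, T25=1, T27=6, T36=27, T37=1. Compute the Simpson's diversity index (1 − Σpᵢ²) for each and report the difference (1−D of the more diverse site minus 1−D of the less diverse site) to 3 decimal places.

0.385

Site A: N=277, proportions 0.10469, 0.12996, 0.13357, 0.14801, 0.15884, 0.09747, 0.13718, 0.09025, giving 1−D = 0.87070 (working shown to 5 dp, full precision carried).
Site B: N=39, proportions 0.10256, 0.02564, 0.15385, 0.69231, 0.02564, giving 1−D = 0.48521.
Difference = |0.87070 − 0.48521| = 0.38549, i.e. 0.385 to 3 decimal places.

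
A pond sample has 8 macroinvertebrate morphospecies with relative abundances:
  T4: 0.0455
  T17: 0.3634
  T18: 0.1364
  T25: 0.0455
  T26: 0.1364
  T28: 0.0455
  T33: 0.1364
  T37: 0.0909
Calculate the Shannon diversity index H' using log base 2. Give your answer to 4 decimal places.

2.6298

Each pᵢ log₂ pᵢ term (working shown to 6 dp, full precision carried): 0.0455×(-4.457990)=-0.202839, 0.3634×(-1.460370)=-0.530698, 0.1364×(-2.874084)=-0.392025, 0.0455×(-4.457990)=-0.202839, 0.1364×(-2.874084)=-0.392025, 0.0455×(-4.457990)=-0.202839, 0.1364×(-2.874084)=-0.392025, 0.0909×(-3.459576)=-0.314475.
Sum = -2.629765, so H' = 2.6298.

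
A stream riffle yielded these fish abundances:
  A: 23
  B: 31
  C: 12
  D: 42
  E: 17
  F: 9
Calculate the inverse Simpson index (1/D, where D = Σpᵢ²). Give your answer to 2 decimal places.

4.77

Total N = 23+31+12+42+17+9 = 134, so the proportions are 0.171642, 0.231343, 0.089552, 0.313433, 0.126866, 0.067164 (working shown to 6 dp, full precision carried).
D = 0.171642² + 0.231343² + 0.089552² + 0.313433² + 0.126866² + 0.067164² = 0.029461 + 0.053520 + 0.008020 + 0.098240 + 0.016095 + 0.004511 = 0.209846.
So 1/D = 4.7654, i.e. 4.77 to 2 decimal places.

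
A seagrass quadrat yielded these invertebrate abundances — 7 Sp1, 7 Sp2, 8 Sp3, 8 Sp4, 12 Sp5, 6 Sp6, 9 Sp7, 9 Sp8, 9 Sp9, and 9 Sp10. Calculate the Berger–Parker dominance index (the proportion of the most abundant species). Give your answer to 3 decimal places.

Total N = 7+7+8+8+12+6+9+9+9+9 = 84, so the proportions are 0.08333, 0.08333, 0.09524, 0.09524, 0.14286, 0.07143, 0.10714, 0.10714, 0.10714, 0.10714 (working shown to 5 dp, full precision carried).
The largest proportion is 0.14286, i.e. d = 0.143 to 3 decimal places.

0.143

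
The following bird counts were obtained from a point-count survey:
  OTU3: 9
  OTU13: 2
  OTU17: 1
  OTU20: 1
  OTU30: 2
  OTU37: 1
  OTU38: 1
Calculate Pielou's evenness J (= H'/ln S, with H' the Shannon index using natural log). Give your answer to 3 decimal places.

Total N = 9+2+1+1+2+1+1 = 17, so the proportions are 0.52941, 0.11765, 0.05882, 0.05882, 0.11765, 0.05882, 0.05882 (working shown to 5 dp, full precision carried).
H' = −Σ pᵢ ln pᵢ = −((-0.33670) + (-0.25177) + (-0.16666) + (-0.16666) + (-0.25177) + (-0.16666) + (-0.16666)) = 1.50688.
With S = 7 species, ln S = 1.94591, so J = 1.50688/1.94591 = 0.77438, i.e. 0.774 to 3 decimal places.

0.774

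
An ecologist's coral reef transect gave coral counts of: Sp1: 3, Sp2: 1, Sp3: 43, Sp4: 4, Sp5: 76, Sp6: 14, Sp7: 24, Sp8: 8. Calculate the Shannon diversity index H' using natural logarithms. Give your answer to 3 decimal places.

Total N = 3+1+43+4+76+14+24+8 = 173, so the proportions are 0.01734, 0.00578, 0.24855, 0.02312, 0.43931, 0.08092, 0.13873, 0.04624 (working shown to 5 dp, full precision carried).
Each pᵢ ln pᵢ term: 0.01734×(-4.05468)=-0.07031, 0.00578×(-5.15329)=-0.02979, 0.24855×(-1.39209)=-0.34601, 0.02312×(-3.76700)=-0.08710, 0.43931×(-0.82256)=-0.36136, 0.08092×(-2.51423)=-0.20346, 0.13873×(-1.97524)=-0.27402, 0.04624×(-3.07385)=-0.14214.
Sum = -1.51419, so H' = 1.514.

1.514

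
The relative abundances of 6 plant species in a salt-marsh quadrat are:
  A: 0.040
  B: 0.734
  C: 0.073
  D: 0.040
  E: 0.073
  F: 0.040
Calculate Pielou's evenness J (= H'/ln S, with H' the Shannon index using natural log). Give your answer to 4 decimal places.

0.5555

H' = −Σ pᵢ ln pᵢ = −((-0.128755) + (-0.226987) + (-0.191063) + (-0.128755) + (-0.191063) + (-0.128755)) = 0.995377 (working shown to 6 dp, full precision carried).
With S = 6 species, ln S = 1.791759, so J = 0.995377/1.791759 = 0.555531, i.e. 0.5555 to 4 decimal places.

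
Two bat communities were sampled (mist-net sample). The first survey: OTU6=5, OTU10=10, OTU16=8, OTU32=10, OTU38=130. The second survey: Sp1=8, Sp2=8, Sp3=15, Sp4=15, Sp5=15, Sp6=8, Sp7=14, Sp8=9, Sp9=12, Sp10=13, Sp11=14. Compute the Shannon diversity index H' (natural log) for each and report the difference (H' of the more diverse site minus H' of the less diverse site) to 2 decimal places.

The first survey: N=163, proportions 0.0307, 0.0613, 0.0491, 0.0613, 0.7975, giving H' = 0.7777 (working shown to 4 dp, full precision carried).
The second survey: N=131, proportions 0.0611, 0.0611, 0.1145, 0.1145, 0.1145, 0.0611, 0.1069, 0.0687, 0.0916, 0.0992, 0.1069, giving H' = 2.3668.
Difference = |0.7777 − 2.3668| = 1.5891, i.e. 1.59 to 2 decimal places.

1.59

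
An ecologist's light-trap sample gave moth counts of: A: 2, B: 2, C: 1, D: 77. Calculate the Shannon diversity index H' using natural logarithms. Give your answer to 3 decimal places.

Total N = 2+2+1+77 = 82, so the proportions are 0.02439, 0.02439, 0.0122, 0.93902 (working shown to 5 dp, full precision carried).
Each pᵢ ln pᵢ term: 0.02439×(-3.71357)=-0.09057, 0.02439×(-3.71357)=-0.09057, 0.0122×(-4.40672)=-0.05374, 0.93902×(-0.06291)=-0.05908.
Sum = -0.29397, so H' = 0.294.

0.294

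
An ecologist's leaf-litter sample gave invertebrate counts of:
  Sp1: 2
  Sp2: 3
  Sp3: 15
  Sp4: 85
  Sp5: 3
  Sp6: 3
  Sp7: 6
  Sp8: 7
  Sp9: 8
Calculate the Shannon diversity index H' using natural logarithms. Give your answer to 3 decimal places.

Total N = 2+3+15+85+3+3+6+7+8 = 132, so the proportions are 0.01515, 0.02273, 0.11364, 0.64394, 0.02273, 0.02273, 0.04545, 0.05303, 0.06061 (working shown to 5 dp, full precision carried).
Each pᵢ ln pᵢ term: 0.01515×(-4.18965)=-0.06348, 0.02273×(-3.78419)=-0.08600, 0.11364×(-2.17475)=-0.24713, 0.64394×(-0.44015)=-0.28343, 0.02273×(-3.78419)=-0.08600, 0.02273×(-3.78419)=-0.08600, 0.04545×(-3.09104)=-0.14050, 0.05303×(-2.93689)=-0.15574, 0.06061×(-2.80336)=-0.16990.
Sum = -1.31820, so H' = 1.318.

1.318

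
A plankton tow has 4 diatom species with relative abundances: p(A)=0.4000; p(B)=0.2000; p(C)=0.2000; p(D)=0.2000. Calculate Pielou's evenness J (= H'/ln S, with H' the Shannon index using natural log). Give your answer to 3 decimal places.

H' = −Σ pᵢ ln pᵢ = −((-0.36652) + (-0.32189) + (-0.32189) + (-0.32189)) = 1.33218 (working shown to 5 dp, full precision carried).
With S = 4 species, ln S = 1.38629, so J = 1.33218/1.38629 = 0.96096, i.e. 0.961 to 3 decimal places.

0.961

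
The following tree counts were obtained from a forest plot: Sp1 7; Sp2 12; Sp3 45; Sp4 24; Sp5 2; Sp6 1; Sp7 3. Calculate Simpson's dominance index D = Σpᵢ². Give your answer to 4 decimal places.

0.3178

Total N = 7+12+45+24+2+1+3 = 94, so the proportions are 0.074468, 0.12766, 0.478723, 0.255319, 0.021277, 0.010638, 0.031915 (working shown to 6 dp, full precision carried).
D = 0.074468² + 0.12766² + 0.478723² + 0.255319² + 0.021277² + 0.010638² + 0.031915² = 0.005545 + 0.016297 + 0.229176 + 0.065188 + 0.000453 + 0.000113 + 0.001019 = 0.317791.
To 4 decimal places, D = 0.3178.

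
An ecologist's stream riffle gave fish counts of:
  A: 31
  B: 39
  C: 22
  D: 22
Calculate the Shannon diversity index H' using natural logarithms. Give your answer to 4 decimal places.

1.3560

Total N = 31+39+22+22 = 114, so the proportions are 0.27193, 0.342105, 0.192982, 0.192982 (working shown to 6 dp, full precision carried).
Each pᵢ ln pᵢ term: 0.27193×(-1.302211)=-0.354110, 0.342105×(-1.072637)=-0.366955, 0.192982×(-1.645156)=-0.317486, 0.192982×(-1.645156)=-0.317486.
Sum = -1.356037, so H' = 1.3560.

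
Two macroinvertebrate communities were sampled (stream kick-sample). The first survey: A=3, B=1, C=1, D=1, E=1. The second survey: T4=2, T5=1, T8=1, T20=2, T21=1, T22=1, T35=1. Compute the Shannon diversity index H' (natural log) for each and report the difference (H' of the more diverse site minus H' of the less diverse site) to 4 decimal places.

0.4141

The first survey: N=7, proportions 0.428571, 0.142857, 0.142857, 0.142857, 0.142857, giving H' = 1.475076 (working shown to 6 dp, full precision carried).
The second survey: N=9, proportions 0.222222, 0.111111, 0.111111, 0.222222, 0.111111, 0.111111, 0.111111, giving H' = 1.889159.
Difference = |1.475076 − 1.889159| = 0.414083, i.e. 0.4141 to 4 decimal places.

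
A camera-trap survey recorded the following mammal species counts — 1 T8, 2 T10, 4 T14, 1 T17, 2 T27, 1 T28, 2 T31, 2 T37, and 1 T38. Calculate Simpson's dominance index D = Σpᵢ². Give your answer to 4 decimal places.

Total N = 1+2+4+1+2+1+2+2+1 = 16, so the proportions are 0.0625, 0.125, 0.25, 0.0625, 0.125, 0.0625, 0.125, 0.125, 0.0625 (working shown to 6 dp, full precision carried).
D = 0.0625² + 0.125² + 0.25² + 0.0625² + 0.125² + 0.0625² + 0.125² + 0.125² + 0.0625² = 0.003906 + 0.015625 + 0.062500 + 0.003906 + 0.015625 + 0.003906 + 0.015625 + 0.015625 + 0.003906 = 0.140625.
To 4 decimal places, D = 0.1406.

0.1406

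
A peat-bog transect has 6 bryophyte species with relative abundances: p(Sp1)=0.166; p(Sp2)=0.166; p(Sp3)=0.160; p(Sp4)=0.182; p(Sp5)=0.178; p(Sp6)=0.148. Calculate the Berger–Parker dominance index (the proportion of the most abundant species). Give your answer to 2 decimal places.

The largest proportion is 0.182, i.e. d = 0.18 to 2 decimal places.

0.18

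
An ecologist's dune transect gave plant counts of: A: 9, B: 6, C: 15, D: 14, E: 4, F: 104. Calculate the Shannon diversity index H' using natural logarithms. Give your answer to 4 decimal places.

1.0985

Total N = 9+6+15+14+4+104 = 152, so the proportions are 0.059211, 0.039474, 0.098684, 0.092105, 0.026316, 0.684211 (working shown to 6 dp, full precision carried).
Each pᵢ ln pᵢ term: 0.059211×(-2.826656)=-0.167368, 0.039474×(-3.232121)=-0.127584, 0.098684×(-2.315830)=-0.228536, 0.092105×(-2.384823)=-0.219655, 0.026316×(-3.637586)=-0.095726, 0.684211×(-0.379490)=-0.259651.
Sum = -1.098519, so H' = 1.0985.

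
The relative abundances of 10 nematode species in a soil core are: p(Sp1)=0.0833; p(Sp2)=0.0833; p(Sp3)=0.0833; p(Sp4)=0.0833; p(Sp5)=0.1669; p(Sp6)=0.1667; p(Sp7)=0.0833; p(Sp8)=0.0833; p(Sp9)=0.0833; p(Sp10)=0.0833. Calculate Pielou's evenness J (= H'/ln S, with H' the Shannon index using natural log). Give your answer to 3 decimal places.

H' = −Σ pᵢ ln pᵢ = −((-0.20703) + (-0.20703) + (-0.20703) + (-0.20703) + (-0.29881) + (-0.29865) + (-0.20703) + (-0.20703) + (-0.20703) + (-0.20703)) = 2.25367 (working shown to 5 dp, full precision carried).
With S = 10 species, ln S = 2.30259, so J = 2.25367/2.30259 = 0.97876, i.e. 0.979 to 3 decimal places.

0.979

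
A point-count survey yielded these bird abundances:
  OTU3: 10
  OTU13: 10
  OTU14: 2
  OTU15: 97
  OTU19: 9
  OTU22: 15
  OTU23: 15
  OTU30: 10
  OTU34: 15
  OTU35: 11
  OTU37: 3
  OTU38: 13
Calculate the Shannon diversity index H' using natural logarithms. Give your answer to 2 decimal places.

1.92

Total N = 10+10+2+97+9+15+15+10+15+11+3+13 = 210, so the proportions are 0.0476, 0.0476, 0.0095, 0.4619, 0.0429, 0.0714, 0.0714, 0.0476, 0.0714, 0.0524, 0.0143, 0.0619 (working shown to 4 dp, full precision carried).
Each pᵢ ln pᵢ term: 0.0476×(-3.0445)=-0.1450, 0.0476×(-3.0445)=-0.1450, 0.0095×(-4.6540)=-0.0443, 0.4619×(-0.7724)=-0.3568, 0.0429×(-3.1499)=-0.1350, 0.0714×(-2.6391)=-0.1885, 0.0714×(-2.6391)=-0.1885, 0.0476×(-3.0445)=-0.1450, 0.0714×(-2.6391)=-0.1885, 0.0524×(-2.9492)=-0.1545, 0.0143×(-4.2485)=-0.0607, 0.0619×(-2.7822)=-0.1722.
Sum = -1.9239, so H' = 1.92.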